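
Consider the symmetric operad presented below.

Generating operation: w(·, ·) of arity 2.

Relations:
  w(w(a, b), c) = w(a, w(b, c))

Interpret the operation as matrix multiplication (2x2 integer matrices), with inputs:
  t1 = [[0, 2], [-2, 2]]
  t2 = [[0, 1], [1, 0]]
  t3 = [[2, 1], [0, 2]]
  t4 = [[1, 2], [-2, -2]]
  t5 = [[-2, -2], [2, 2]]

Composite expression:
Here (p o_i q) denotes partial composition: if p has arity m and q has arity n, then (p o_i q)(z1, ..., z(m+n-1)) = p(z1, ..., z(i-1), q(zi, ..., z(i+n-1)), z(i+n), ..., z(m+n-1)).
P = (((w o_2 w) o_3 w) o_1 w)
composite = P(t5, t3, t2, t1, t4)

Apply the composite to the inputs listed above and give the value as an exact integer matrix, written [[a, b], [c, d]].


[[48, 56], [-48, -56]]

w(t5, t3) = [[-4, -6], [4, 6]]
w(t1, t4) = [[-4, -4], [-6, -8]]
w(t2, w(t1, t4)) = [[-6, -8], [-4, -4]]
w(w(t5, t3), w(t2, w(t1, t4))) = [[48, 56], [-48, -56]]


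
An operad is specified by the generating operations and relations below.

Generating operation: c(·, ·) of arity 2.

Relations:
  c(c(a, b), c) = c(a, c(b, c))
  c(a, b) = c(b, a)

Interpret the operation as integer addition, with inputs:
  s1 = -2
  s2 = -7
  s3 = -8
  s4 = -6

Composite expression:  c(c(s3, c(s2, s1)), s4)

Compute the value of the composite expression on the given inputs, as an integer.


-23

c(s2, s1) = -9
c(s3, c(s2, s1)) = -17
c(c(s3, c(s2, s1)), s4) = -23


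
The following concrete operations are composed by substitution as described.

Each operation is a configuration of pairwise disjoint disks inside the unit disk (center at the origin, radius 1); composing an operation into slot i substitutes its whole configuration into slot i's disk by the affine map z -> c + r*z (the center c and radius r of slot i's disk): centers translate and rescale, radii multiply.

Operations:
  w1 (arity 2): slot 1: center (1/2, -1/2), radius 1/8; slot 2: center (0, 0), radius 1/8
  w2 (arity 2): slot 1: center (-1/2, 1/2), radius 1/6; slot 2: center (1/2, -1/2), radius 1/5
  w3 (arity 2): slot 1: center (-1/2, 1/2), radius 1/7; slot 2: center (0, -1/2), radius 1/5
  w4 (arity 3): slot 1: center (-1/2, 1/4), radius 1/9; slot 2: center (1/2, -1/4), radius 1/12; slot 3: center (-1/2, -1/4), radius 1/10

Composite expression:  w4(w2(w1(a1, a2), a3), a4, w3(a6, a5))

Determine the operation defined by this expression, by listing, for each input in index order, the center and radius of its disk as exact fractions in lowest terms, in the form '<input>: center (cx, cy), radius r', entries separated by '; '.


a1: center (-59/108, 8/27), radius 1/432; a2: center (-5/9, 11/36), radius 1/432; a3: center (-4/9, 7/36), radius 1/45; a4: center (1/2, -1/4), radius 1/12; a5: center (-1/2, -3/10), radius 1/50; a6: center (-11/20, -1/5), radius 1/70

Below w4, radii multiply path by path; the a-disk centers shift.
a1: after 3 affine steps, its disk has center (-59/108, 8/27), radius 1/432
a2: after 3 affine steps, its disk has center (-5/9, 11/36), radius 1/432
a3: after 2 affine steps, its disk has center (-4/9, 7/36), radius 1/45
a4: after 1 affine step, its disk has center (1/2, -1/4), radius 1/12
a6: after 2 affine steps, its disk has center (-11/20, -1/5), radius 1/70
a5: after 2 affine steps, its disk has center (-1/2, -3/10), radius 1/50


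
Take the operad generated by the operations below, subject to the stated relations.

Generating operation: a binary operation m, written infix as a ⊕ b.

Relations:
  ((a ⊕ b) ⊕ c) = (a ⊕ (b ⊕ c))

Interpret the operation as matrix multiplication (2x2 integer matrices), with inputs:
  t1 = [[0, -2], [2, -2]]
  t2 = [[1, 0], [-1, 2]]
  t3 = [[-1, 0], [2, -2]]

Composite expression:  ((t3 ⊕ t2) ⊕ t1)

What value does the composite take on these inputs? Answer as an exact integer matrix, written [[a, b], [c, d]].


[[0, 2], [-8, 0]]

(t3 ⊕ t2) = [[-1, 0], [4, -4]]
((t3 ⊕ t2) ⊕ t1) = [[0, 2], [-8, 0]]


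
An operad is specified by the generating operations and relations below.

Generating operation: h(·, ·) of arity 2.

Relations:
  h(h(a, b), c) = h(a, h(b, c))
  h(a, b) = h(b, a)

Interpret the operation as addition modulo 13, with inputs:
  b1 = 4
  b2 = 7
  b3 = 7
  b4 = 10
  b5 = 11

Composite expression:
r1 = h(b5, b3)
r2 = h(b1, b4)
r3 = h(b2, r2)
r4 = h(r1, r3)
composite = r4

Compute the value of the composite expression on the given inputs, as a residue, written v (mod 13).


h(b5, b3) = 5
h(b1, b4) = 1
h(b2, h(b1, b4)) = 8
h(h(b5, b3), h(b2, h(b1, b4))) = 0

0 (mod 13)


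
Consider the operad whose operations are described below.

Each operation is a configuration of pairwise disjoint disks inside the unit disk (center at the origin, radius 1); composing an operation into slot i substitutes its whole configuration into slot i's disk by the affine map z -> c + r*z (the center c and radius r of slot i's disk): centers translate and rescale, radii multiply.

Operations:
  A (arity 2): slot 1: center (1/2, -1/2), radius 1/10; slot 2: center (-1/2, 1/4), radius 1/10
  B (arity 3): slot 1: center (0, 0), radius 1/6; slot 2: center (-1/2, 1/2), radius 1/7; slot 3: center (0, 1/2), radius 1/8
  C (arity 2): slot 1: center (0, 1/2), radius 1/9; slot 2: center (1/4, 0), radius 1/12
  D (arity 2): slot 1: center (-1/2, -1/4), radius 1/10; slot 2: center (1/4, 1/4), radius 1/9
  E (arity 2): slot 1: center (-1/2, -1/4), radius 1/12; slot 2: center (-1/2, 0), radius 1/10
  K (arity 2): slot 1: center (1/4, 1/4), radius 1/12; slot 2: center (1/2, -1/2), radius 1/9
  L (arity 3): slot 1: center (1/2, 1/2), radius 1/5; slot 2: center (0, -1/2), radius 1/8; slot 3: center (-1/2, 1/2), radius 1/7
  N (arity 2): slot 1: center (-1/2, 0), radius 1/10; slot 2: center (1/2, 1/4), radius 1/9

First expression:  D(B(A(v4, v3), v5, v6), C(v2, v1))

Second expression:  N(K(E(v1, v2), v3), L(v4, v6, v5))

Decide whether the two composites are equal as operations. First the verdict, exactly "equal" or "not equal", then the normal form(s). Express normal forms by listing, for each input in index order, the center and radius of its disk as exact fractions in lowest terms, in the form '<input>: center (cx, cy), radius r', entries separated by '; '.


not equal — first v1: center (5/18, 1/4), radius 1/108; v2: center (1/4, 11/36), radius 1/81; v3: center (-61/120, -59/240), radius 1/600; v4: center (-59/120, -31/120), radius 1/600; v5: center (-11/20, -1/5), radius 1/70; v6: center (-1/2, -1/5), radius 1/80, second v1: center (-23/48, 11/480), radius 1/1440; v2: center (-23/48, 1/40), radius 1/1200; v3: center (-9/20, -1/20), radius 1/90; v4: center (5/9, 11/36), radius 1/45; v5: center (4/9, 11/36), radius 1/63; v6: center (1/2, 7/36), radius 1/72


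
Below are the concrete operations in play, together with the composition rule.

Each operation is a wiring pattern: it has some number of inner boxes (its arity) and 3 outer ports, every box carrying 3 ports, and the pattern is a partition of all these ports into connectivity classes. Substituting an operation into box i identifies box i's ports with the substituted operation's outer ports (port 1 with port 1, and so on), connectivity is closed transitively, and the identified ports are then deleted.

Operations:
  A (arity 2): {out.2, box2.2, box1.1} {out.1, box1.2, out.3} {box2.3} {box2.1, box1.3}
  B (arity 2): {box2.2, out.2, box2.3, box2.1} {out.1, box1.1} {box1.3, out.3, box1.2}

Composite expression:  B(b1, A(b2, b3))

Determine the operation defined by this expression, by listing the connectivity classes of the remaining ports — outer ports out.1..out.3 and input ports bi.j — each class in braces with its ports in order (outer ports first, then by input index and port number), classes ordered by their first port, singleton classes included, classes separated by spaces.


{out.1, b1.1} {out.2, b2.1, b2.2, b3.2} {out.3, b1.2, b1.3} {b2.3, b3.1} {b3.3}

Treat the ports identified at B as solder joints: merge, then drop.
stage A: inputs (b2, b3), connectivity {out.1, out.3, b2.2} {out.2, b2.1, b3.2} {b2.3, b3.1} {b3.3}, out.j its boundary
stage B: inputs (b1, b2, b3), connectivity {out.1, b1.1} {out.2, b2.1, b2.2, b3.2} {out.3, b1.2, b1.3} {b2.3, b3.1} {b3.3}, out.j its boundary


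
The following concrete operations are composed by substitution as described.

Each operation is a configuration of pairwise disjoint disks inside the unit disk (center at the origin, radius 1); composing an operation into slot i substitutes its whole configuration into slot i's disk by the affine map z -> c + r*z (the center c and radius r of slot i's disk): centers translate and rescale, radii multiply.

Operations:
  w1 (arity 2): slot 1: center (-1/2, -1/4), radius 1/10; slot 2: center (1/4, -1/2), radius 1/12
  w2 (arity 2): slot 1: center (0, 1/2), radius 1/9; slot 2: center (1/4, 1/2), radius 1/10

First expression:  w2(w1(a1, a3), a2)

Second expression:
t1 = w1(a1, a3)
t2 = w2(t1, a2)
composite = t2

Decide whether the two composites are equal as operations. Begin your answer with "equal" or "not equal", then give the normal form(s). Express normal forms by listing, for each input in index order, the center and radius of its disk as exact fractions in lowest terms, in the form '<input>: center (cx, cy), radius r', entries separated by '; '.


equal — both sides give a1: center (-1/18, 17/36), radius 1/90; a2: center (1/4, 1/2), radius 1/10; a3: center (1/36, 4/9), radius 1/108


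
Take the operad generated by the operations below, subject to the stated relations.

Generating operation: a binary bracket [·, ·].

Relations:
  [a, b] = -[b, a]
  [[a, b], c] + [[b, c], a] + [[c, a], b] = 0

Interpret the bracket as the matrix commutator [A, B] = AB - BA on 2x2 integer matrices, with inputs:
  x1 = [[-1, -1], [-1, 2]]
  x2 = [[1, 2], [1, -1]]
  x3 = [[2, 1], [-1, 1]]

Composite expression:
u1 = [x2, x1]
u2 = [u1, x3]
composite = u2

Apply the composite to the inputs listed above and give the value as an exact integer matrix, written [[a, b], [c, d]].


[[-3, -6], [-3, 3]]

[x2, x1] = [[-1, 4], [-1, 1]]
[[x2, x1], x3] = [[-3, -6], [-3, 3]]


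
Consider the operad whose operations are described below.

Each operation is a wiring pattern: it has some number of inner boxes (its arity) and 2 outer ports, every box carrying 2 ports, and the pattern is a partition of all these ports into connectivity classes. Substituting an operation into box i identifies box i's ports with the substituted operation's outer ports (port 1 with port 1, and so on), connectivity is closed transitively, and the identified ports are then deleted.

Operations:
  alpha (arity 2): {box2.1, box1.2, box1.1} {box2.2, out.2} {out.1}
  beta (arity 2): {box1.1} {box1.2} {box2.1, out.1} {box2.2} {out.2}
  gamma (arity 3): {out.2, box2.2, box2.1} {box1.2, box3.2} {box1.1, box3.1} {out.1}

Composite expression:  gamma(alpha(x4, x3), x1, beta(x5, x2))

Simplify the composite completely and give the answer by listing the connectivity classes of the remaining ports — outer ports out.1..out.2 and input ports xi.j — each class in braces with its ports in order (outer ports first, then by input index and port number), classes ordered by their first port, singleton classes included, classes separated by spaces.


After gluing at gamma, chains via deleted ports link the x-ports.
composing alpha on (x4, x3), with out.j its own outer ports: {out.1} {out.2, x3.2} {x3.1, x4.1, x4.2}
composing beta on (x5, x2), with out.j its own outer ports: {out.1, x2.1} {out.2} {x2.2} {x5.1} {x5.2}
composing gamma on (x4, x3, x1, x5, x2), with out.j its own outer ports: {out.1} {out.2, x1.1, x1.2} {x2.1} {x2.2} {x3.1, x4.1, x4.2} {x3.2} {x5.1} {x5.2}

{out.1} {out.2, x1.1, x1.2} {x2.1} {x2.2} {x3.1, x4.1, x4.2} {x3.2} {x5.1} {x5.2}


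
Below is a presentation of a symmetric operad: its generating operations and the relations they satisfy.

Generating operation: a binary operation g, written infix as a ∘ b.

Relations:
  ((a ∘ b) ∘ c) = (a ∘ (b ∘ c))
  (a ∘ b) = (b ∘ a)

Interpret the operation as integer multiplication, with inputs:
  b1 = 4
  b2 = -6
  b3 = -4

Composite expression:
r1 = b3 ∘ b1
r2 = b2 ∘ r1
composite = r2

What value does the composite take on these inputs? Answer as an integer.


96

(b3 ∘ b1) = -16
(b2 ∘ (b3 ∘ b1)) = 96


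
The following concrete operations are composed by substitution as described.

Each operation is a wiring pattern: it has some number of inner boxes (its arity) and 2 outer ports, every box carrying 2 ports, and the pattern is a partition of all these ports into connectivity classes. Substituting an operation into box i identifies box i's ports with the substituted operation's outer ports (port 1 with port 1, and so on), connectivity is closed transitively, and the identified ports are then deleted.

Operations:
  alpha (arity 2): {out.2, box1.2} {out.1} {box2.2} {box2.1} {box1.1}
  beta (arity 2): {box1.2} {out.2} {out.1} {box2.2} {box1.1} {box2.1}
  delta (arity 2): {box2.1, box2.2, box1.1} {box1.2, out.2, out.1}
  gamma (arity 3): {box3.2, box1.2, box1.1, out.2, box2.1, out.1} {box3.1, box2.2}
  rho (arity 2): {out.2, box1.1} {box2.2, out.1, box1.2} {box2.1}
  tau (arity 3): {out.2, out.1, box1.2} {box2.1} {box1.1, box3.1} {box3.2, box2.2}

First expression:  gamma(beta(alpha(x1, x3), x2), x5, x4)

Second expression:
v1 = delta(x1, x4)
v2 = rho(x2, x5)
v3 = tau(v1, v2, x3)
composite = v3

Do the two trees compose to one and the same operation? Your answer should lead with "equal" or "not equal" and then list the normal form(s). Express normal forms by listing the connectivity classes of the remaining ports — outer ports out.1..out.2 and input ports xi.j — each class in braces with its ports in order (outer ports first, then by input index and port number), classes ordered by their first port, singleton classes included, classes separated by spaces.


not equal; first: {out.1, out.2, x4.2, x5.1} {x1.1} {x1.2} {x2.1} {x2.2} {x3.1} {x3.2} {x4.1, x5.2}; second: {out.1, out.2, x1.2, x3.1} {x1.1, x4.1, x4.2} {x2.1, x3.2} {x2.2, x5.2} {x5.1}

The first composite normalizes to {out.1, out.2, x4.2, x5.1} {x1.1} {x1.2} {x2.1} {x2.2} {x3.1} {x3.2} {x4.1, x5.2}
The second composite normalizes to {out.1, out.2, x1.2, x3.1} {x1.1, x4.1, x4.2} {x2.1, x3.2} {x2.2, x5.2} {x5.1}
They disagree, so not equal.


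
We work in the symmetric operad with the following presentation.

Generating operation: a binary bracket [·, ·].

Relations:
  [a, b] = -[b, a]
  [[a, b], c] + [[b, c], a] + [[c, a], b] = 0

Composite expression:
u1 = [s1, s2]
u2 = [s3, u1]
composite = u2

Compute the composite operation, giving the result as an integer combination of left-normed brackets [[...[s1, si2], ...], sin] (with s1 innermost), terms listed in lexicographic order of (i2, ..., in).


-[[s1, s2], s3]

Skip Jacobi rewriting: expand, keep s1-initial words, read off terms.
Composite bracket: [s3, [s1, s2]]
Applying ab - ba throughout gives 4 signed words (2^2 = 4).
Keep just the words that open with s1:
  word s1s2s3 has sign -1, contributing -[[s1, s2], s3]


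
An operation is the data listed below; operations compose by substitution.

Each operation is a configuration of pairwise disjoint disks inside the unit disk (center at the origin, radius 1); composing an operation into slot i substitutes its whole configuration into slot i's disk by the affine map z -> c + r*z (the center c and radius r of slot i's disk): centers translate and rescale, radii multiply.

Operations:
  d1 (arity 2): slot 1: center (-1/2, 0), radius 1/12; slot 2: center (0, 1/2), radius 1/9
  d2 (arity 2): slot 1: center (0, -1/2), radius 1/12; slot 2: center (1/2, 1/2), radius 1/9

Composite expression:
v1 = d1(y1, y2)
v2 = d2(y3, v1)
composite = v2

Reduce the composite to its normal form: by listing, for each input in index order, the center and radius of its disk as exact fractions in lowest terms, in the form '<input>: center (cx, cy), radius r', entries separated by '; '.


y1: center (4/9, 1/2), radius 1/108; y2: center (1/2, 5/9), radius 1/81; y3: center (0, -1/2), radius 1/12

Follow each y-input down from d2: c' goes to c + r*c', radius to r*r'.
input y3: composing its 1 substitution step yields center (0, -1/2), radius 1/12
input y1: composing its 2 substitution steps yields center (4/9, 1/2), radius 1/108
input y2: composing its 2 substitution steps yields center (1/2, 5/9), radius 1/81


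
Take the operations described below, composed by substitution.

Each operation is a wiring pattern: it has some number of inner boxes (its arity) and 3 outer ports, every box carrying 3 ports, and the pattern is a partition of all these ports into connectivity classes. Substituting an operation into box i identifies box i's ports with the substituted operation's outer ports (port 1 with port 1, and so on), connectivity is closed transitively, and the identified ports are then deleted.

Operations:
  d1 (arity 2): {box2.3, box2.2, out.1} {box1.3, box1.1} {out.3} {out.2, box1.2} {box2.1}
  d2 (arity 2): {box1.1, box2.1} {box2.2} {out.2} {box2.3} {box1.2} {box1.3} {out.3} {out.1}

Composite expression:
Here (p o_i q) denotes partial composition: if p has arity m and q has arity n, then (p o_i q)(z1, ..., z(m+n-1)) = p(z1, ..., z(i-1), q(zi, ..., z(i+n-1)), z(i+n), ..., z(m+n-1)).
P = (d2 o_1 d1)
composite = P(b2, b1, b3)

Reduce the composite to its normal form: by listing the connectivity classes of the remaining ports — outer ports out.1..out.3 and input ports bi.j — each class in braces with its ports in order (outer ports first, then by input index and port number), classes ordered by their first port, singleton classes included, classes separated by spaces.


{out.1} {out.2} {out.3} {b1.1} {b1.2, b1.3, b3.1} {b2.1, b2.3} {b2.2} {b3.2} {b3.3}


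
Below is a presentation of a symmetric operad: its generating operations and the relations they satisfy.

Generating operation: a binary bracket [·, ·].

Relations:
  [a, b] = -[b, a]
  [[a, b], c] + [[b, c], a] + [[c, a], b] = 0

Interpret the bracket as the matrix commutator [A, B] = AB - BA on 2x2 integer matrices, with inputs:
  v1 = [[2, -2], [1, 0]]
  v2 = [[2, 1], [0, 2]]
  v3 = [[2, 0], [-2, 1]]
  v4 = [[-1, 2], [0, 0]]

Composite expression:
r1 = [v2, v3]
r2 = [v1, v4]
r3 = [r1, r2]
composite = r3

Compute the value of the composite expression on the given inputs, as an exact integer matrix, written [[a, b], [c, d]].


[[1, -12], [-4, -1]]

[v2, v3] = [[-2, -1], [0, 2]]
[v1, v4] = [[-2, 2], [-1, 2]]
[[v2, v3], [v1, v4]] = [[1, -12], [-4, -1]]


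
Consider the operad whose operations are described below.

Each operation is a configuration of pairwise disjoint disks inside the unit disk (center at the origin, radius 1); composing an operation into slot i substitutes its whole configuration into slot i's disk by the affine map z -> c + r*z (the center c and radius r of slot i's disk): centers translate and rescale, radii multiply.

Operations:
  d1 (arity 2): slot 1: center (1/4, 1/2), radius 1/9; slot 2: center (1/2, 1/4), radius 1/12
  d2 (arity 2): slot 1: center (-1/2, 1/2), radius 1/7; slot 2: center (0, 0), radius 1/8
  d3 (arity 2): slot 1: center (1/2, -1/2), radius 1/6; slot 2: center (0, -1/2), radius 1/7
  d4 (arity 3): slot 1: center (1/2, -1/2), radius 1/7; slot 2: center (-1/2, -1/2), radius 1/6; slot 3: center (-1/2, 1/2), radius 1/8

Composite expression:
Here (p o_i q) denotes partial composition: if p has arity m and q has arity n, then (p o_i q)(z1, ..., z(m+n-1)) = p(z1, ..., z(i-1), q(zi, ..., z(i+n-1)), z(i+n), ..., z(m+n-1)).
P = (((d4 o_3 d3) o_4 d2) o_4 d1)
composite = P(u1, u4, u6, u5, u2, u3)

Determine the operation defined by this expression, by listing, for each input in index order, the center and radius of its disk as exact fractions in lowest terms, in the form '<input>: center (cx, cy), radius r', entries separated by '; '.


u1: center (1/2, -1/2), radius 1/7; u2: center (-199/392, 701/1568), radius 1/4704; u3: center (-1/2, 7/16), radius 1/448; u4: center (-1/2, -1/2), radius 1/6; u5: center (-797/1568, 351/784), radius 1/3528; u6: center (-7/16, 7/16), radius 1/48

Each u-disk chains the slot maps above it in d4; radii multiply.
input u1: composing its 1 substitution step yields center (1/2, -1/2), radius 1/7
input u4: composing its 1 substitution step yields center (-1/2, -1/2), radius 1/6
input u6: composing its 2 substitution steps yields center (-7/16, 7/16), radius 1/48
input u5: composing its 4 substitution steps yields center (-797/1568, 351/784), radius 1/3528
input u2: composing its 4 substitution steps yields center (-199/392, 701/1568), radius 1/4704
input u3: composing its 3 substitution steps yields center (-1/2, 7/16), radius 1/448


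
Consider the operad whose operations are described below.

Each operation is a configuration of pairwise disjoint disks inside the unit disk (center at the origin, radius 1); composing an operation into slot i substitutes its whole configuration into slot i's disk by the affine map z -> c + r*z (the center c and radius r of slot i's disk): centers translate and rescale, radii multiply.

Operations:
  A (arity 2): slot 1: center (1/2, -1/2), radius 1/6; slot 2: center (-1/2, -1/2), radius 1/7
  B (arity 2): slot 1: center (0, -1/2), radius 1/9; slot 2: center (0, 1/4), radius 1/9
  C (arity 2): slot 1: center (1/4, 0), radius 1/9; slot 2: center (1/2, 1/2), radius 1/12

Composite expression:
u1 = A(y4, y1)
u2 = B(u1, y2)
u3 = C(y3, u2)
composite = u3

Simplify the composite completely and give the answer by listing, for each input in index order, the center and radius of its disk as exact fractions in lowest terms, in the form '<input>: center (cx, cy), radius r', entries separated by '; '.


y1: center (107/216, 49/108), radius 1/756; y2: center (1/2, 25/48), radius 1/108; y3: center (1/4, 0), radius 1/9; y4: center (109/216, 49/108), radius 1/648

Nesting under C composes maps z -> c + r*z down each y-path.
input y3: applying the 1 nested substitution gives center (1/4, 0), radius 1/9
input y4: applying the 3 nested substitutions gives center (109/216, 49/108), radius 1/648
input y1: applying the 3 nested substitutions gives center (107/216, 49/108), radius 1/756
input y2: applying the 2 nested substitutions gives center (1/2, 25/48), radius 1/108


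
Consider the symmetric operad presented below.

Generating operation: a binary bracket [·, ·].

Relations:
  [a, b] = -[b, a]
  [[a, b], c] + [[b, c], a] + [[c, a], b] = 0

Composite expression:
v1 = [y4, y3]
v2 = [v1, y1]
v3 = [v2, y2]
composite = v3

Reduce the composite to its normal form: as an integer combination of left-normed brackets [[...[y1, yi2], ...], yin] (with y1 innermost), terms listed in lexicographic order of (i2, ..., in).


A multilinear Lie element is pinned by y1-initial words (y1 innermost).
Composite bracket: [[[y4, y3], y1], y2]
The bracket unfolds into 8 signed words via [a, b] = ab - ba (2^3 = 8).
Only words starting with y1 matter:
  y1y3y4y2 appears with sign +1, giving the term +[[[y1, y3], y4], y2]
  y1y4y3y2 appears with sign -1, giving the term -[[[y1, y4], y3], y2]

[[[y1, y3], y4], y2] - [[[y1, y4], y3], y2]


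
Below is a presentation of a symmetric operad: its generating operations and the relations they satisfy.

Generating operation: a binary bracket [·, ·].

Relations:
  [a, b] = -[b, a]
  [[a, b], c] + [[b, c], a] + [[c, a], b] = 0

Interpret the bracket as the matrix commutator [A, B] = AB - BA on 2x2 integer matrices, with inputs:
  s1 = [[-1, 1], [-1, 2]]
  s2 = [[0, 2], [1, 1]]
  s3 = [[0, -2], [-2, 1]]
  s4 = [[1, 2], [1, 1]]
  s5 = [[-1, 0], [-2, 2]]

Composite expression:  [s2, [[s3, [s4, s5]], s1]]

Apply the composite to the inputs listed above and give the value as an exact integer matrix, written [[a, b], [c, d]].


[[24, -6], [15, -24]]

[s4, s5] = [[-4, 6], [-3, 4]]
[s3, [s4, s5]] = [[18, -22], [13, -18]]
[[s3, [s4, s5]], s1] = [[9, -30], [-3, -9]]
[s2, [[s3, [s4, s5]], s1]] = [[24, -6], [15, -24]]


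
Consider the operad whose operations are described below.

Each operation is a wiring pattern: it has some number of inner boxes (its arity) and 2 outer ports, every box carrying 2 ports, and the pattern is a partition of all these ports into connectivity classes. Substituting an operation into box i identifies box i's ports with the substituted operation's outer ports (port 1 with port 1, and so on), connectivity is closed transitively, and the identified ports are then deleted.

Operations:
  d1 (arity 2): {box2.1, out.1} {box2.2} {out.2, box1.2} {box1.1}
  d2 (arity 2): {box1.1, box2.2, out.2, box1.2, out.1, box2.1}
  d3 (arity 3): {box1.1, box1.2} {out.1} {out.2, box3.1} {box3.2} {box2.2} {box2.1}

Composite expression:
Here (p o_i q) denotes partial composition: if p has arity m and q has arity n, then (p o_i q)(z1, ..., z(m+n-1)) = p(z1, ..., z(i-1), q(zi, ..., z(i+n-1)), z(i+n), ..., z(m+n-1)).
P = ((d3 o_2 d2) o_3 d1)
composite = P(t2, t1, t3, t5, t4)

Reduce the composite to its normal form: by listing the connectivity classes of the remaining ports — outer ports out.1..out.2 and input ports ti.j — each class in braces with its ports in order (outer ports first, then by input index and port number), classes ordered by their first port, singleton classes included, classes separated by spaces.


{out.1} {out.2, t4.1} {t1.1, t1.2, t3.2, t5.1} {t2.1, t2.2} {t3.1} {t4.2} {t5.2}

Two ports join when wires chain via d3-identified ports.
stage d1: inputs (t3, t5), connectivity {out.1, t5.1} {out.2, t3.2} {t3.1} {t5.2}, out.j its boundary
stage d2: inputs (t1, t3, t5), connectivity {out.1, out.2, t1.1, t1.2, t3.2, t5.1} {t3.1} {t5.2}, out.j its boundary
stage d3: inputs (t2, t1, t3, t5, t4), connectivity {out.1} {out.2, t4.1} {t1.1, t1.2, t3.2, t5.1} {t2.1, t2.2} {t3.1} {t4.2} {t5.2}, out.j its boundary


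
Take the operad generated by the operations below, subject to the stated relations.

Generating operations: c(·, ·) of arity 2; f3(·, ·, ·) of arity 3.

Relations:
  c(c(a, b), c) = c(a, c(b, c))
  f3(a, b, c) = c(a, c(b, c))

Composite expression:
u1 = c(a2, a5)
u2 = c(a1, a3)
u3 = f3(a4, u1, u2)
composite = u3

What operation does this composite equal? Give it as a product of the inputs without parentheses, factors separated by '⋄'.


a4 ⋄ a2 ⋄ a5 ⋄ a1 ⋄ a3

Key point: f3 is associative — brackets drop, the a-order remains.
c(a2, a5) flattens to a2 ⋄ a5
c(a1, a3) flattens to a1 ⋄ a3
f3(a4, c(a2, a5), c(a1, a3)) flattens to a4 ⋄ a2 ⋄ a5 ⋄ a1 ⋄ a3


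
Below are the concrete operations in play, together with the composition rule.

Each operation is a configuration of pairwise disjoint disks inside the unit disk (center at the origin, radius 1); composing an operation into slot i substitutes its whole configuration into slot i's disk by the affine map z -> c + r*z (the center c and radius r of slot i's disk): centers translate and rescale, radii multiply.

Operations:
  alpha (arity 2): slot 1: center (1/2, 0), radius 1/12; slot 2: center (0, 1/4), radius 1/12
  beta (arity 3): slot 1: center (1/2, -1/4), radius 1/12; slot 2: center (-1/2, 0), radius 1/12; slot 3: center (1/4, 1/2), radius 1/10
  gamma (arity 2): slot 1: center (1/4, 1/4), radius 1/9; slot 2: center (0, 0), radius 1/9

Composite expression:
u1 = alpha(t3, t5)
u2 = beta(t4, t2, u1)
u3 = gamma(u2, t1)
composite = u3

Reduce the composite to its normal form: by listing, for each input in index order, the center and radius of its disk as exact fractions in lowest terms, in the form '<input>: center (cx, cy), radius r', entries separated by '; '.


Nesting under gamma composes maps z -> c + r*z down each t-path.
t4 passes through 2 substitutions, ending at center (11/36, 2/9), radius 1/108
t2 passes through 2 substitutions, ending at center (7/36, 1/4), radius 1/108
t3 passes through 3 substitutions, ending at center (17/60, 11/36), radius 1/1080
t5 passes through 3 substitutions, ending at center (5/18, 37/120), radius 1/1080
t1 passes through 1 substitution, ending at center (0, 0), radius 1/9

t1: center (0, 0), radius 1/9; t2: center (7/36, 1/4), radius 1/108; t3: center (17/60, 11/36), radius 1/1080; t4: center (11/36, 2/9), radius 1/108; t5: center (5/18, 37/120), radius 1/1080


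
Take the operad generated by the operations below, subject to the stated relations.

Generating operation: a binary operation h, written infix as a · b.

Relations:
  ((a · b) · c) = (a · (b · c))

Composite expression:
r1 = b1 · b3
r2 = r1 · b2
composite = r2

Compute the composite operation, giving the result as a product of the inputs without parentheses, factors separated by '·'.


b1 · b3 · b2

Associativity of h dissolves the nesting; only the b-input order survives.
(b1 · b3) spells out as b1 · b3
((b1 · b3) · b2) spells out as b1 · b3 · b2


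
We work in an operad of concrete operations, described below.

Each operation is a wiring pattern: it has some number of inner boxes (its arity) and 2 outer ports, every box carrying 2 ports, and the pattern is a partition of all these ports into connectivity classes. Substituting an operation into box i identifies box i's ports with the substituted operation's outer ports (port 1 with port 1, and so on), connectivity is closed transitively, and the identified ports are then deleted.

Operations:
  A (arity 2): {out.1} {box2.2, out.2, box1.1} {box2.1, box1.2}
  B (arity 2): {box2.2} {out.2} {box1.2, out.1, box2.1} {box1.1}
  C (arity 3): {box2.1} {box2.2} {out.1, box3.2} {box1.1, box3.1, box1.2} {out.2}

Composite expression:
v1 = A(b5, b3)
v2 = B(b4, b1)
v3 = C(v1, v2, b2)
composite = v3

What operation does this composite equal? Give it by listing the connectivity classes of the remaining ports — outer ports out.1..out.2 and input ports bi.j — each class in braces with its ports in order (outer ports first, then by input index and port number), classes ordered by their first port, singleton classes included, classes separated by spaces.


{out.1, b2.2} {out.2} {b1.1, b4.2} {b1.2} {b2.1, b3.2, b5.1} {b3.1, b5.2} {b4.1}

After gluing at C, chains via deleted ports link the b-ports.
through A, on inputs (b5, b3): {out.1} {out.2, b3.2, b5.1} {b3.1, b5.2} (out.j = stage outer ports)
through B, on inputs (b4, b1): {out.1, b1.1, b4.2} {out.2} {b1.2} {b4.1} (out.j = stage outer ports)
through C, on inputs (b5, b3, b4, b1, b2): {out.1, b2.2} {out.2} {b1.1, b4.2} {b1.2} {b2.1, b3.2, b5.1} {b3.1, b5.2} {b4.1} (out.j = stage outer ports)


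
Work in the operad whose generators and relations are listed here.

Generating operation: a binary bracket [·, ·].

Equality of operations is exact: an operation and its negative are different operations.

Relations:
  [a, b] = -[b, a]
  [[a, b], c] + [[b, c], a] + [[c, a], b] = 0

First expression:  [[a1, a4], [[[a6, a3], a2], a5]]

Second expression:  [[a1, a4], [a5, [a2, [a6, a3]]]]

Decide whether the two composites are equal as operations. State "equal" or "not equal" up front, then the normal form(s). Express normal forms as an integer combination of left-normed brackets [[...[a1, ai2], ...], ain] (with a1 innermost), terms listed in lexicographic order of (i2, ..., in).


The first composite normalizes to [[[[[a1, a4], a2], a3], a6], a5] - [[[[[a1, a4], a2], a6], a3], a5] - [[[[[a1, a4], a3], a6], a2], a5] - [[[[[a1, a4], a5], a2], a3], a6] + [[[[[a1, a4], a5], a2], a6], a3] + [[[[[a1, a4], a5], a3], a6], a2] - [[[[[a1, a4], a5], a6], a3], a2] + [[[[[a1, a4], a6], a3], a2], a5]
The second composite normalizes to [[[[[a1, a4], a2], a3], a6], a5] - [[[[[a1, a4], a2], a6], a3], a5] - [[[[[a1, a4], a3], a6], a2], a5] - [[[[[a1, a4], a5], a2], a3], a6] + [[[[[a1, a4], a5], a2], a6], a3] + [[[[[a1, a4], a5], a3], a6], a2] - [[[[[a1, a4], a5], a6], a3], a2] + [[[[[a1, a4], a6], a3], a2], a5]
Same normal form: equal.

equal — both sides give [[[[[a1, a4], a2], a3], a6], a5] - [[[[[a1, a4], a2], a6], a3], a5] - [[[[[a1, a4], a3], a6], a2], a5] - [[[[[a1, a4], a5], a2], a3], a6] + [[[[[a1, a4], a5], a2], a6], a3] + [[[[[a1, a4], a5], a3], a6], a2] - [[[[[a1, a4], a5], a6], a3], a2] + [[[[[a1, a4], a6], a3], a2], a5]


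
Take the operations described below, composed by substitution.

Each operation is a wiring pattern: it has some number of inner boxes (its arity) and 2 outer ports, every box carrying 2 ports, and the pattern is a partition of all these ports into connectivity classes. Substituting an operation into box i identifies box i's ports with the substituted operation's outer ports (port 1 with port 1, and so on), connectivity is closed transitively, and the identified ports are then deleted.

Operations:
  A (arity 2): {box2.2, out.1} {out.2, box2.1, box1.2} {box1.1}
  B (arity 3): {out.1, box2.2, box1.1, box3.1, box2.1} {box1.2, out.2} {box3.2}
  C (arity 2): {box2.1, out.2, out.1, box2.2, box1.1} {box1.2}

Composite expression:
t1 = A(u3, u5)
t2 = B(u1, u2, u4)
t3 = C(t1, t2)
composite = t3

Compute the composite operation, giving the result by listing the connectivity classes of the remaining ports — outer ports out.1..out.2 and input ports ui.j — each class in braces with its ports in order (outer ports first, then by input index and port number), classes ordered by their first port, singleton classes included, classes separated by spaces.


{out.1, out.2, u1.1, u1.2, u2.1, u2.2, u4.1, u5.2} {u3.1} {u3.2, u5.1} {u4.2}

Connectivity passes through glued C-boundaries; trace each wire chain.
through A, on inputs (u3, u5): {out.1, u5.2} {out.2, u3.2, u5.1} {u3.1} (out.j = stage outer ports)
through B, on inputs (u1, u2, u4): {out.1, u1.1, u2.1, u2.2, u4.1} {out.2, u1.2} {u4.2} (out.j = stage outer ports)
through C, on inputs (u3, u5, u1, u2, u4): {out.1, out.2, u1.1, u1.2, u2.1, u2.2, u4.1, u5.2} {u3.1} {u3.2, u5.1} {u4.2} (out.j = stage outer ports)


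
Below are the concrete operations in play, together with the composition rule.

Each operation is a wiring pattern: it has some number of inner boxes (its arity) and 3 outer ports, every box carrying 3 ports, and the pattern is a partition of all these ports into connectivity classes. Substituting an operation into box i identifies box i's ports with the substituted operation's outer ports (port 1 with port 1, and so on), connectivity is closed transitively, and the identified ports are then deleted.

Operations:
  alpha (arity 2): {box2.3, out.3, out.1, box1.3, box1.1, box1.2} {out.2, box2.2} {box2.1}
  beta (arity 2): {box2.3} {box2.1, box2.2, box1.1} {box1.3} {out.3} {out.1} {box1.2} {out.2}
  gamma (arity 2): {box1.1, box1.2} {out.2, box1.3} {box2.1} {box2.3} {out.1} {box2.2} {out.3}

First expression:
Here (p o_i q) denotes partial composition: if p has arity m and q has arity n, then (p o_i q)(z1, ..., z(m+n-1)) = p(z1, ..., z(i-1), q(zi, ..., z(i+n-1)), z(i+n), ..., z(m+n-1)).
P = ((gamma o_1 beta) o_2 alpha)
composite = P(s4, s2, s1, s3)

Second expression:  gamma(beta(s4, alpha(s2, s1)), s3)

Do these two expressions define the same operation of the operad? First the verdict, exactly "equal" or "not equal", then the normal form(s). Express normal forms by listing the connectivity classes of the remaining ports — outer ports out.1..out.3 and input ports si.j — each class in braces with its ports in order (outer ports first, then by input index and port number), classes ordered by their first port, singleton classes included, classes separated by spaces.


equal; the common form is {out.1} {out.2} {out.3} {s1.1} {s1.2, s1.3, s2.1, s2.2, s2.3, s4.1} {s3.1} {s3.2} {s3.3} {s4.2} {s4.3}

The first expression, normalized: {out.1} {out.2} {out.3} {s1.1} {s1.2, s1.3, s2.1, s2.2, s2.3, s4.1} {s3.1} {s3.2} {s3.3} {s4.2} {s4.3}
The second expression, normalized: {out.1} {out.2} {out.3} {s1.1} {s1.2, s1.3, s2.1, s2.2, s2.3, s4.1} {s3.1} {s3.2} {s3.3} {s4.2} {s4.3}
Same normal form: equal.


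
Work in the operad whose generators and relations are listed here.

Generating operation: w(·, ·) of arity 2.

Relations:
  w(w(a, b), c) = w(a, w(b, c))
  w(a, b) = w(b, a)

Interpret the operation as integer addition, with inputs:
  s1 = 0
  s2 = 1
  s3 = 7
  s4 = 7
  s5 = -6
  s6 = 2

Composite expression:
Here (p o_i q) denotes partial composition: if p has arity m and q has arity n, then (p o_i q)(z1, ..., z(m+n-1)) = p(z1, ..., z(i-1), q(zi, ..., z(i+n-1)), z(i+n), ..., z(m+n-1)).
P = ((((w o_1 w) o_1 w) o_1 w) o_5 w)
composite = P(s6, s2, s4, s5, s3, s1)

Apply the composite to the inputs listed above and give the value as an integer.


w(s6, s2) = 3
w(w(s6, s2), s4) = 10
w(w(w(s6, s2), s4), s5) = 4
w(s3, s1) = 7
w(w(w(w(s6, s2), s4), s5), w(s3, s1)) = 11

11


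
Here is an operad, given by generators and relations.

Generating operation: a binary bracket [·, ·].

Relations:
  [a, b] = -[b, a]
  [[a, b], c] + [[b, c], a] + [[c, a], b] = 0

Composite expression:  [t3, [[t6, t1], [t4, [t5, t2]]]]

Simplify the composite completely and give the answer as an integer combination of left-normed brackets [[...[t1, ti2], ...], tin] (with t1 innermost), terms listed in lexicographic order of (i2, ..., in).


[[[[[t1, t6], t2], t5], t4], t3] - [[[[[t1, t6], t4], t2], t5], t3] + [[[[[t1, t6], t4], t5], t2], t3] - [[[[[t1, t6], t5], t2], t4], t3]

Expand each bracket as ab - ba; the t1-initial words give the coefficients.
Composite bracket: [t3, [[t6, t1], [t4, [t5, t2]]]]
Under [a, b] = ab - ba we get 32 signed associative words (2^5 = 32).
Keep just the words that open with t1:
  from t1t6t2t5t4t3, sign +1: term +[[[[[t1, t6], t2], t5], t4], t3]
  from t1t6t4t2t5t3, sign -1: term -[[[[[t1, t6], t4], t2], t5], t3]
  from t1t6t4t5t2t3, sign +1: term +[[[[[t1, t6], t4], t5], t2], t3]
  from t1t6t5t2t4t3, sign -1: term -[[[[[t1, t6], t5], t2], t4], t3]


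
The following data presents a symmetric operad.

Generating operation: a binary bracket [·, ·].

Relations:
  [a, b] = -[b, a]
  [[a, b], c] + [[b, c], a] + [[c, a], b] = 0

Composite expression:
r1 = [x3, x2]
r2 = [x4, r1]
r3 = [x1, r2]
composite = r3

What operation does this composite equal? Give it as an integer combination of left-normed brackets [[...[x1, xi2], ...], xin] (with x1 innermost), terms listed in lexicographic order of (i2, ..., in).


Antisymmetry and Jacobi reduce to x1-anchored left-normed brackets.
Composite bracket: [x1, [x4, [x3, x2]]]
The bracket unfolds into 8 signed words via [a, b] = ab - ba (2^3 = 8).
The x1-initial words carry the normal form:
  x1x2x3x4 (sign +1) contributes +[[[x1, x2], x3], x4]
  x1x3x2x4 (sign -1) contributes -[[[x1, x3], x2], x4]
  x1x4x2x3 (sign -1) contributes -[[[x1, x4], x2], x3]
  x1x4x3x2 (sign +1) contributes +[[[x1, x4], x3], x2]

[[[x1, x2], x3], x4] - [[[x1, x3], x2], x4] - [[[x1, x4], x2], x3] + [[[x1, x4], x3], x2]


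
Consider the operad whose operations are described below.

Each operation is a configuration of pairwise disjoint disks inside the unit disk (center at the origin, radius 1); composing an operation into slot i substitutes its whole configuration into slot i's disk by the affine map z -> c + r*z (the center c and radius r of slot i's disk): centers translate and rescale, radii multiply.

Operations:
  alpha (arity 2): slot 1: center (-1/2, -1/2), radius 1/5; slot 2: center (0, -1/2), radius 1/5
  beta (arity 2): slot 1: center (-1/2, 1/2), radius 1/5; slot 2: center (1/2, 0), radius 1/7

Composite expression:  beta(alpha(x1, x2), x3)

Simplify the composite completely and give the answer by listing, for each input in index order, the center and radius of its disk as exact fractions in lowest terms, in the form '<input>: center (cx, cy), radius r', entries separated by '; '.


x1: center (-3/5, 2/5), radius 1/25; x2: center (-1/2, 2/5), radius 1/25; x3: center (1/2, 0), radius 1/7

Affine substitution under beta: radii multiply and x-centers shift.
x1 passes through 2 substitutions, ending at center (-3/5, 2/5), radius 1/25
x2 passes through 2 substitutions, ending at center (-1/2, 2/5), radius 1/25
x3 passes through 1 substitution, ending at center (1/2, 0), radius 1/7


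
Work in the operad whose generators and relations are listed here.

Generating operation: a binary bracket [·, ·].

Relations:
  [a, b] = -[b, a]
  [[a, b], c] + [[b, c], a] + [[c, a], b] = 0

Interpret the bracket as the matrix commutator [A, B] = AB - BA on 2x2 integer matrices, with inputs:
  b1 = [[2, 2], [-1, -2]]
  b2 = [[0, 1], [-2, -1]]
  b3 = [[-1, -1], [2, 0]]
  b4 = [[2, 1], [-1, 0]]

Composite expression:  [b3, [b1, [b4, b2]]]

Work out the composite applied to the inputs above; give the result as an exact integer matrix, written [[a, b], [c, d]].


[[-6, 6], [18, 6]]

[b4, b2] = [[-1, 1], [3, 1]]
[b1, [b4, b2]] = [[7, 8], [-10, -7]]
[b3, [b1, [b4, b2]]] = [[-6, 6], [18, 6]]
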